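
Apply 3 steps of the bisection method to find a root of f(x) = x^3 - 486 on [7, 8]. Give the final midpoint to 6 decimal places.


f(x) = x^3 - 486
f(7) = -143 < 0
f(8) = 26 > 0

Step 1: midpoint = (7.000000 + 8.000000)/2 = 7.500000
  f(7.500000) = -64.125000
  f(mid) < 0, so root is in [7.500000, 8.000000]

Step 2: midpoint = (7.500000 + 8.000000)/2 = 7.750000
  f(7.750000) = -20.515625
  f(mid) < 0, so root is in [7.750000, 8.000000]

Step 3: midpoint = (7.750000 + 8.000000)/2 = 7.875000
  f(7.875000) = 2.373047
  f(mid) > 0, so root is in [7.750000, 7.875000]

midpoint = 7.875000


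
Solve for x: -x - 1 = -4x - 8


Starting with: -x - 1 = -4x - 8
Move all x terms to left: (-1 + 4)x = -8 + 1
Simplify: 3x = -7
Divide both sides by 3: x = -7/3

x = -7/3


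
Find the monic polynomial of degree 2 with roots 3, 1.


A monic polynomial with roots 3, 1 is:
p(x) = (x - 3)(x - 1)
After multiplying by (x - 3): x - 3
After multiplying by (x - 1): x^2 - 4x + 3

x^2 - 4x + 3


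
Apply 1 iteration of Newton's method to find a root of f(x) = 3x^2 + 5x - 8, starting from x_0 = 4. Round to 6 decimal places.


Newton's method: x_(n+1) = x_n - f(x_n)/f'(x_n)
f(x) = 3x^2 + 5x - 8
f'(x) = 6x + 5

Iteration 1:
  f(4.000000) = 60.000000
  f'(4.000000) = 29.000000
  x_1 = 4.000000 - (60.000000)/(29.000000) = 1.931034

x_1 = 1.931034


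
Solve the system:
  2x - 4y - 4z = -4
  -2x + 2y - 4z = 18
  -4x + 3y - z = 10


Using Cramer's rule. Expand each determinant along the first row.
D  = 2*[2*(-1) - (-4)*3] - (-4)*[(-2)*(-1) - (-4)*(-4)] + (-4)*[(-2)*3 - 2*(-4)]
  = 2*(10) - (-4)*(-14) + (-4)*(2) = -44
Dx = (-4)*[2*(-1) - (-4)*3] - (-4)*[18*(-1) - (-4)*10] + (-4)*[18*3 - 2*10]
  = (-4)*(10) - (-4)*(22) + (-4)*(34) = -88
Dy = 2*[18*(-1) - (-4)*10] - (-4)*[(-2)*(-1) - (-4)*(-4)] + (-4)*[(-2)*10 - 18*(-4)]
  = 2*(22) - (-4)*(-14) + (-4)*(52) = -220
Dz = 2*[2*10 - 18*3] - (-4)*[(-2)*10 - 18*(-4)] + (-4)*[(-2)*3 - 2*(-4)]
  = 2*(-34) - (-4)*(52) + (-4)*(2) = 132
x = Dx/D = -88/-44 = 2, y = Dy/D = -220/-44 = 5, z = Dz/D = 132/-44 = -3
Check eq1: (2)(2) + (-4)(5) + (-4)(-3) = -4 = -4 ✓
Check eq2: (-2)(2) + (2)(5) + (-4)(-3) = 18 = 18 ✓
Check eq3: (-4)(2) + (3)(5) + (-1)(-3) = 10 = 10 ✓

x = 2, y = 5, z = -3


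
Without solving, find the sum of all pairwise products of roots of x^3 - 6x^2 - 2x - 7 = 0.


By Vieta's formulas for x^3 + bx^2 + cx + d = 0:
  r1 + r2 + r3 = -b/a = 6
  r1*r2 + r1*r3 + r2*r3 = c/a = -2
  r1*r2*r3 = -d/a = 7


Sum of pairwise products = -2


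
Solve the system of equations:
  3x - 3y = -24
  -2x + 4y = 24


Using Cramer's rule:
Determinant D = (3)(4) - (-2)(-3) = 12 - 6 = 6
Dx = (-24)(4) - (24)(-3) = -96 + 72 = -24
Dy = (3)(24) - (-2)(-24) = 72 - 48 = 24
x = Dx/D = -24/6 = -4
y = Dy/D = 24/6 = 4

x = -4, y = 4


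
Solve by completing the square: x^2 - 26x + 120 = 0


Start: x^2 - 26x + 120 = 0
Move constant: x^2 - 26x = -120
Half of -26 is -13, squared is 169
Add 169 to both sides: x^2 - 26x + 169 = 49
(x - 13)^2 = 49
x - 13 = ±7
x = 13 + 7 = 20 or x = 13 - 7 = 6

x = 6, x = 20


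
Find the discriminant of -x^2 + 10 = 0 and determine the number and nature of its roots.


For ax^2 + bx + c = 0, discriminant D = b^2 - 4ac
Here a = -1, b = 0, c = 10
D = (0)^2 - 4(-1)(10) = 0 + 40 = 40

D = 40 > 0 but not a perfect square
The equation has 2 distinct real irrational roots.

Discriminant = 40, 2 distinct real irrational roots


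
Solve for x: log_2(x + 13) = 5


Convert to exponential form: x + 13 = 2^5 = 32
x = 32 - 13 = 19
Check: log_2(19 + 13) = log_2(32) = log_2(32) = 5 ✓

x = 19


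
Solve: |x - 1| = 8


An absolute value equation |expr| = 8 gives two cases:
Case 1: x - 1 = 8
  x = 9, so x = 9
Case 2: x - 1 = -8
  x = -7, so x = -7

x = -7, x = 9


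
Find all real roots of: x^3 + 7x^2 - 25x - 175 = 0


Let p(x) = x^3 + 7x^2 - 25x - 175. By the rational root theorem (leading coefficient 1), any rational root is an integer divisor of 175: try ±1, ±2, ... in turn.
Test x = 1: value = -192 ≠ 0.
Test x = -1: value = -144 ≠ 0.
Test x = 5: value = 0 ✓, so (x - 5) is a factor.
Synthetic division by (x - 5): bring down 1; 1(5) + 7 = 12; 12(5) - 25 = 35; 35(5) - 175 = 0 → quotient x^2 + 12x + 35, remainder 0.
Solve the quadratic x^2 + 12x + 35 = 0: discriminant = 12^2 - 4(1)(35) = 144 - 140 = 4.
sqrt(4) = 2, so x = (-12 ± 2)/2: x = -5 or x = -7.

x = -7, x = -5, x = 5


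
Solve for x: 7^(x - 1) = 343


Express both sides with the same base.
343 = 7^3
Since the bases match, equate exponents: x - 1 = 3
So x = 3 - (-1) = 4

x = 4


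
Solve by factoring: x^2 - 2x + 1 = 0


We need two numbers that multiply to 1 and add to -2.
Those numbers are -1 and -1 (since (-1) * (-1) = 1 and (-1) + (-1) = -2).
So x^2 - 2x + 1 = (x - 1)(x - 1) = 0
Setting each factor to zero: x = 1 or x = 1

x = 1


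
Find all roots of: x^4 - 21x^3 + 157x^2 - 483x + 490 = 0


Let p(x) = x^4 - 21x^3 + 157x^2 - 483x + 490. By the rational root theorem (leading coefficient 1), any rational root is an integer divisor of 490: try ±1, ±2, ... in turn.
Test x = 1: value = 144 ≠ 0.
Test x = -1: value = 1152 ≠ 0.
Test x = 2: value = 0 ✓, so (x - 2) is a factor.
Synthetic division by (x - 2): bring down 1; 1(2) - 21 = -19; (-19)(2) + 157 = 119; 119(2) - 483 = -245; (-245)(2) + 490 = 0 → quotient x^3 - 19x^2 + 119x - 245, remainder 0.
Continue with the quotient x^3 - 19x^2 + 119x - 245 (candidates must divide 245).
Test x = 5: value = 0 ✓, so (x - 5) is a factor.
Synthetic division by (x - 5): bring down 1; 1(5) - 19 = -14; (-14)(5) + 119 = 49; 49(5) - 245 = 0 → quotient x^2 - 14x + 49, remainder 0.
Solve the quadratic x^2 - 14x + 49 = 0: discriminant = (-14)^2 - 4(1)(49) = 196 - 196 = 0.
Discriminant = 0, so a double root: x = 14/2 = 7.
Collecting all roots found:

x = 2, x = 5, x = 7 (multiplicity 2)


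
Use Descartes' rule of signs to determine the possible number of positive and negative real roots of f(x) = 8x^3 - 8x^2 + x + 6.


Descartes' rule of signs:

For positive roots, count sign changes in f(x) = 8x^3 - 8x^2 + x + 6:
Signs of coefficients: +, -, +, +
Number of sign changes: 2
Possible positive real roots: 2, 0

For negative roots, examine f(-x) = -8x^3 - 8x^2 - x + 6:
Signs of coefficients: -, -, -, +
Number of sign changes: 1
Possible negative real roots: 1

Positive roots: 2 or 0; Negative roots: 1


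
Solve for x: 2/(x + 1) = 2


Multiply both sides by (x + 1): 2 = 2(x + 1)
Distribute: 2 = 2x + 2
2x = 2 - 2 = 0
x = 0

x = 0


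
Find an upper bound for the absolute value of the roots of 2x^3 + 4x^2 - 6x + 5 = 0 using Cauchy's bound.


Cauchy's bound: all roots r satisfy |r| <= 1 + max(|a_i/a_n|) for i = 0,...,n-1
where a_n is the leading coefficient.

Coefficients: [2, 4, -6, 5]
Leading coefficient a_n = 2
Ratios |a_i/a_n|: 2, 3, 5/2
Maximum ratio: 3
Cauchy's bound: |r| <= 1 + 3 = 4

Upper bound = 4


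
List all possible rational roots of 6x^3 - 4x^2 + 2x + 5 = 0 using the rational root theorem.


Rational root theorem: possible roots are ±p/q where:
  p divides the constant term (5): p ∈ {1, 5}
  q divides the leading coefficient (6): q ∈ {1, 2, 3, 6}

All possible rational roots: -5, -5/2, -5/3, -1, -5/6, -1/2, -1/3, -1/6, 1/6, 1/3, 1/2, 5/6, 1, 5/3, 5/2, 5

-5, -5/2, -5/3, -1, -5/6, -1/2, -1/3, -1/6, 1/6, 1/3, 1/2, 5/6, 1, 5/3, 5/2, 5


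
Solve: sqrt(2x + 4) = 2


Square both sides: 2x + 4 = 2^2 = 4
2x = 4 - 4 = 0
x = 0
Check: sqrt(2*0 + 4) = sqrt(4) = 2 ✓

x = 0


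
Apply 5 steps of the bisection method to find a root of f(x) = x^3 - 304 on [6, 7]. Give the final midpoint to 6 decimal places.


f(x) = x^3 - 304
f(6) = -88 < 0
f(7) = 39 > 0

Step 1: midpoint = (6.000000 + 7.000000)/2 = 6.500000
  f(6.500000) = -29.375000
  f(mid) < 0, so root is in [6.500000, 7.000000]

Step 2: midpoint = (6.500000 + 7.000000)/2 = 6.750000
  f(6.750000) = 3.546875
  f(mid) > 0, so root is in [6.500000, 6.750000]

Step 3: midpoint = (6.500000 + 6.750000)/2 = 6.625000
  f(6.625000) = -13.224609
  f(mid) < 0, so root is in [6.625000, 6.750000]

Step 4: midpoint = (6.625000 + 6.750000)/2 = 6.687500
  f(6.687500) = -4.917236
  f(mid) < 0, so root is in [6.687500, 6.750000]

Step 5: midpoint = (6.687500 + 6.750000)/2 = 6.718750
  f(6.718750) = -0.704865
  f(mid) < 0, so root is in [6.718750, 6.750000]

midpoint = 6.718750


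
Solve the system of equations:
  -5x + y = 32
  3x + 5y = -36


Using Cramer's rule:
Determinant D = (-5)(5) - (3)(1) = -25 - 3 = -28
Dx = (32)(5) - (-36)(1) = 160 + 36 = 196
Dy = (-5)(-36) - (3)(32) = 180 - 96 = 84
x = Dx/D = 196/-28 = -7
y = Dy/D = 84/-28 = -3

x = -7, y = -3


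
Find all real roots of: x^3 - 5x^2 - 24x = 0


The constant term is 0, so x = 0 is a root. Factor out x:
  x(x^2 - 5x - 24) = 0
Solve the quadratic x^2 - 5x - 24 = 0: discriminant = (-5)^2 - 4(1)(-24) = 25 + 96 = 121.
sqrt(121) = 11, so x = (5 ± 11)/2: x = 8 or x = -3.

x = -3, x = 0, x = 8


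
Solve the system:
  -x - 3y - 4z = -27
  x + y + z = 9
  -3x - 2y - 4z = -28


Using Cramer's rule. Expand each determinant along the first row.
D  = (-1)*[1*(-4) - 1*(-2)] - (-3)*[1*(-4) - 1*(-3)] + (-4)*[1*(-2) - 1*(-3)]
  = (-1)*(-2) - (-3)*(-1) + (-4)*(1) = -5
Dx = (-27)*[1*(-4) - 1*(-2)] - (-3)*[9*(-4) - 1*(-28)] + (-4)*[9*(-2) - 1*(-28)]
  = (-27)*(-2) - (-3)*(-8) + (-4)*(10) = -10
Dy = (-1)*[9*(-4) - 1*(-28)] - (-27)*[1*(-4) - 1*(-3)] + (-4)*[1*(-28) - 9*(-3)]
  = (-1)*(-8) - (-27)*(-1) + (-4)*(-1) = -15
Dz = (-1)*[1*(-28) - 9*(-2)] - (-3)*[1*(-28) - 9*(-3)] + (-27)*[1*(-2) - 1*(-3)]
  = (-1)*(-10) - (-3)*(-1) + (-27)*(1) = -20
x = Dx/D = -10/-5 = 2, y = Dy/D = -15/-5 = 3, z = Dz/D = -20/-5 = 4
Check eq1: (-1)(2) + (-3)(3) + (-4)(4) = -27 = -27 ✓
Check eq2: (1)(2) + (1)(3) + (1)(4) = 9 = 9 ✓
Check eq3: (-3)(2) + (-2)(3) + (-4)(4) = -28 = -28 ✓

x = 2, y = 3, z = 4


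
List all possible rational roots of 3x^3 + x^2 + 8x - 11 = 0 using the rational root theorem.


Rational root theorem: possible roots are ±p/q where:
  p divides the constant term (-11): p ∈ {1, 11}
  q divides the leading coefficient (3): q ∈ {1, 3}

All possible rational roots: -11, -11/3, -1, -1/3, 1/3, 1, 11/3, 11

-11, -11/3, -1, -1/3, 1/3, 1, 11/3, 11


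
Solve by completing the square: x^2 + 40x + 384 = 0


Start: x^2 + 40x + 384 = 0
Move constant: x^2 + 40x = -384
Half of 40 is 20, squared is 400
Add 400 to both sides: x^2 + 40x + 400 = 16
(x + 20)^2 = 16
x + 20 = ±4
x = -20 + 4 = -16 or x = -20 - 4 = -24

x = -24, x = -16


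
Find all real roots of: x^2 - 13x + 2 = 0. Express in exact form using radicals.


Using the quadratic formula: x = (-b ± sqrt(b^2 - 4ac)) / (2a)
Here a = 1, b = -13, c = 2
Discriminant = b^2 - 4ac = (-13)^2 - 4(1)(2) = 169 - 8 = 161
Since discriminant = 161 > 0, there are two real roots.
x = (13 ± sqrt(161)) / 2
Numerically: x ≈ 12.8443 or x ≈ 0.1557

x = (13 + sqrt(161)) / 2 or x = (13 - sqrt(161)) / 2


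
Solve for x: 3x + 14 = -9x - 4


Starting with: 3x + 14 = -9x - 4
Move all x terms to left: (3 + 9)x = -4 - 14
Simplify: 12x = -18
Divide both sides by 12: x = -3/2

x = -3/2


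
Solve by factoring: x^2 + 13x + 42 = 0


We need two numbers that multiply to 42 and add to 13.
Those numbers are 7 and 6 (since 7 * 6 = 42 and 7 + 6 = 13).
So x^2 + 13x + 42 = (x + 7)(x + 6) = 0
Setting each factor to zero: x = -7 or x = -6

x = -7, x = -6


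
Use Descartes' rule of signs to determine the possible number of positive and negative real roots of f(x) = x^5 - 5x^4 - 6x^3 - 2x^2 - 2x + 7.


Descartes' rule of signs:

For positive roots, count sign changes in f(x) = x^5 - 5x^4 - 6x^3 - 2x^2 - 2x + 7:
Signs of coefficients: +, -, -, -, -, +
Number of sign changes: 2
Possible positive real roots: 2, 0

For negative roots, examine f(-x) = -x^5 - 5x^4 + 6x^3 - 2x^2 + 2x + 7:
Signs of coefficients: -, -, +, -, +, +
Number of sign changes: 3
Possible negative real roots: 3, 1

Positive roots: 2 or 0; Negative roots: 3 or 1


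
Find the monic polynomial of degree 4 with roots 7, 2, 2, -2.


A monic polynomial with roots 7, 2, 2, -2 is:
p(x) = (x - 7)(x - 2)(x - 2)(x + 2)
After multiplying by (x - 7): x - 7
After multiplying by (x - 2): x^2 - 9x + 14
After multiplying by (x - 2): x^3 - 11x^2 + 32x - 28
After multiplying by (x + 2): x^4 - 9x^3 + 10x^2 + 36x - 56

x^4 - 9x^3 + 10x^2 + 36x - 56


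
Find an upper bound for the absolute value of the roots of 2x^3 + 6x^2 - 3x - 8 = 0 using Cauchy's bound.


Cauchy's bound: all roots r satisfy |r| <= 1 + max(|a_i/a_n|) for i = 0,...,n-1
where a_n is the leading coefficient.

Coefficients: [2, 6, -3, -8]
Leading coefficient a_n = 2
Ratios |a_i/a_n|: 3, 3/2, 4
Maximum ratio: 4
Cauchy's bound: |r| <= 1 + 4 = 5

Upper bound = 5


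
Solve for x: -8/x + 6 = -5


Subtract 6 from both sides: -8/x = -11
Multiply both sides by x: -8 = -11 * x
Divide by -11: x = 8/11

x = 8/11


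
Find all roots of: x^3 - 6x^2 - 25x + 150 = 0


Let p(x) = x^3 - 6x^2 - 25x + 150. By the rational root theorem (leading coefficient 1), any rational root is an integer divisor of 150: try ±1, ±2, ... in turn.
Test x = 1: value = 120 ≠ 0.
Test x = -1: value = 168 ≠ 0.
Test x = 2: value = 84 ≠ 0.
Test x = -2: value = 168 ≠ 0.
Test x = 3: value = 48 ≠ 0.
Test x = -3: value = 144 ≠ 0.
Test x = 5: value = 0 ✓, so (x - 5) is a factor.
Synthetic division by (x - 5): bring down 1; 1(5) - 6 = -1; (-1)(5) - 25 = -30; (-30)(5) + 150 = 0 → quotient x^2 - x - 30, remainder 0.
Solve the quadratic x^2 - x - 30 = 0: discriminant = (-1)^2 - 4(1)(-30) = 1 + 120 = 121.
sqrt(121) = 11, so x = (1 ± 11)/2: x = 6 or x = -5.
Collecting all roots found:

x = -5, x = 5, x = 6


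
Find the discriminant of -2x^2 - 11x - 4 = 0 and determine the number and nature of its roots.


For ax^2 + bx + c = 0, discriminant D = b^2 - 4ac
Here a = -2, b = -11, c = -4
D = (-11)^2 - 4(-2)(-4) = 121 - 32 = 89

D = 89 > 0 but not a perfect square
The equation has 2 distinct real irrational roots.

Discriminant = 89, 2 distinct real irrational roots


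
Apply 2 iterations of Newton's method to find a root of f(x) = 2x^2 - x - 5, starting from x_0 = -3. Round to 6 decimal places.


Newton's method: x_(n+1) = x_n - f(x_n)/f'(x_n)
f(x) = 2x^2 - x - 5
f'(x) = 4x - 1

Iteration 1:
  f(-3.000000) = 16.000000
  f'(-3.000000) = -13.000000
  x_1 = -3.000000 - (16.000000)/(-13.000000) = -1.769231

Iteration 2:
  f(-1.769231) = 3.029586
  f'(-1.769231) = -8.076923
  x_2 = -1.769231 - (3.029586)/(-8.076923) = -1.394139

x_2 = -1.394139


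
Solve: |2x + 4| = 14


An absolute value equation |expr| = 14 gives two cases:
Case 1: 2x + 4 = 14
  2x = 10, so x = 5
Case 2: 2x + 4 = -14
  2x = -18, so x = -9

x = -9, x = 5


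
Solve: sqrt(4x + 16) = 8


Square both sides: 4x + 16 = 8^2 = 64
4x = 64 - 16 = 48
x = 12
Check: sqrt(4*12 + 16) = sqrt(64) = 8 ✓

x = 12


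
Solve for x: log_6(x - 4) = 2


Convert to exponential form: x - 4 = 6^2 = 36
x = 36 + 4 = 40
Check: log_6(40 - 4) = log_6(36) = log_6(36) = 2 ✓

x = 40


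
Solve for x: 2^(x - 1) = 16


Express both sides with the same base.
16 = 2^4
Since the bases match, equate exponents: x - 1 = 4
So x = 4 - (-1) = 5

x = 5


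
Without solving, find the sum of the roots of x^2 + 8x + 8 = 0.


By Vieta's formulas for ax^2 + bx + c = 0:
  Sum of roots = -b/a
  Product of roots = c/a

Here a = 1, b = 8, c = 8
Sum = -(8)/1 = -8
Product = 8/1 = 8

Sum = -8


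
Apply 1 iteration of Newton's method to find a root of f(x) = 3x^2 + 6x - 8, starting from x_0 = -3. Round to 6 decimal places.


Newton's method: x_(n+1) = x_n - f(x_n)/f'(x_n)
f(x) = 3x^2 + 6x - 8
f'(x) = 6x + 6

Iteration 1:
  f(-3.000000) = 1.000000
  f'(-3.000000) = -12.000000
  x_1 = -3.000000 - (1.000000)/(-12.000000) = -2.916667

x_1 = -2.916667


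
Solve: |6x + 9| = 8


An absolute value equation |expr| = 8 gives two cases:
Case 1: 6x + 9 = 8
  6x = -1, so x = -1/6
Case 2: 6x + 9 = -8
  6x = -17, so x = -17/6

x = -17/6, x = -1/6


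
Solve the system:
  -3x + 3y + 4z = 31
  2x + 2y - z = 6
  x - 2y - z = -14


Using Cramer's rule. Expand each determinant along the first row.
D  = (-3)*[2*(-1) - (-1)*(-2)] - 3*[2*(-1) - (-1)*1] + 4*[2*(-2) - 2*1]
  = (-3)*(-4) - 3*(-1) + 4*(-6) = -9
Dx = 31*[2*(-1) - (-1)*(-2)] - 3*[6*(-1) - (-1)*(-14)] + 4*[6*(-2) - 2*(-14)]
  = 31*(-4) - 3*(-20) + 4*(16) = 0
Dy = (-3)*[6*(-1) - (-1)*(-14)] - 31*[2*(-1) - (-1)*1] + 4*[2*(-14) - 6*1]
  = (-3)*(-20) - 31*(-1) + 4*(-34) = -45
Dz = (-3)*[2*(-14) - 6*(-2)] - 3*[2*(-14) - 6*1] + 31*[2*(-2) - 2*1]
  = (-3)*(-16) - 3*(-34) + 31*(-6) = -36
x = Dx/D = 0/-9 = 0, y = Dy/D = -45/-9 = 5, z = Dz/D = -36/-9 = 4
Check eq1: (-3)(0) + (3)(5) + (4)(4) = 31 = 31 ✓
Check eq2: (2)(0) + (2)(5) + (-1)(4) = 6 = 6 ✓
Check eq3: (1)(0) + (-2)(5) + (-1)(4) = -14 = -14 ✓

x = 0, y = 5, z = 4


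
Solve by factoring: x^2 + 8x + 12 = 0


We need two numbers that multiply to 12 and add to 8.
Those numbers are 6 and 2 (since 6 * 2 = 12 and 6 + 2 = 8).
So x^2 + 8x + 12 = (x + 6)(x + 2) = 0
Setting each factor to zero: x = -6 or x = -2

x = -6, x = -2


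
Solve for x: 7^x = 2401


Express both sides with the same base.
2401 = 7^4
Since the bases match: x = 4

x = 4


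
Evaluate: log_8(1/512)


We need the exponent such that 8^? = 1/512
8^(-3) = 1/8^3 = 1/512
Therefore log_8(1/512) = -3

-3


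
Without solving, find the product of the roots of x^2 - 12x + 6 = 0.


By Vieta's formulas for ax^2 + bx + c = 0:
  Sum of roots = -b/a
  Product of roots = c/a

Here a = 1, b = -12, c = 6
Sum = -(-12)/1 = 12
Product = 6/1 = 6

Product = 6


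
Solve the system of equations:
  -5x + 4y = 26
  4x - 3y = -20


Using Cramer's rule:
Determinant D = (-5)(-3) - (4)(4) = 15 - 16 = -1
Dx = (26)(-3) - (-20)(4) = -78 + 80 = 2
Dy = (-5)(-20) - (4)(26) = 100 - 104 = -4
x = Dx/D = 2/-1 = -2
y = Dy/D = -4/-1 = 4

x = -2, y = 4


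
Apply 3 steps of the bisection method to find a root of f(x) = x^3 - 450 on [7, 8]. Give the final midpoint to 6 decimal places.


f(x) = x^3 - 450
f(7) = -107 < 0
f(8) = 62 > 0

Step 1: midpoint = (7.000000 + 8.000000)/2 = 7.500000
  f(7.500000) = -28.125000
  f(mid) < 0, so root is in [7.500000, 8.000000]

Step 2: midpoint = (7.500000 + 8.000000)/2 = 7.750000
  f(7.750000) = 15.484375
  f(mid) > 0, so root is in [7.500000, 7.750000]

Step 3: midpoint = (7.500000 + 7.750000)/2 = 7.625000
  f(7.625000) = -6.677734
  f(mid) < 0, so root is in [7.625000, 7.750000]

midpoint = 7.625000


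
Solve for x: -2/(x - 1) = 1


Multiply both sides by (x - 1): -2 = 1(x - 1)
Distribute: -2 = x - 1
x = -2 + 1 = -1
x = -1

x = -1


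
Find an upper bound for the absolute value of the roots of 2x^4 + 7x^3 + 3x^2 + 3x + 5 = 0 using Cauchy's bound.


Cauchy's bound: all roots r satisfy |r| <= 1 + max(|a_i/a_n|) for i = 0,...,n-1
where a_n is the leading coefficient.

Coefficients: [2, 7, 3, 3, 5]
Leading coefficient a_n = 2
Ratios |a_i/a_n|: 7/2, 3/2, 3/2, 5/2
Maximum ratio: 7/2
Cauchy's bound: |r| <= 1 + 7/2 = 9/2

Upper bound = 9/2


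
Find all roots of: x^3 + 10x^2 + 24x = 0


The constant term is 0, so x = 0 is a root. Factor out x:
  x^2 + 10x + 24 = 0
Solve the quadratic x^2 + 10x + 24 = 0: discriminant = 10^2 - 4(1)(24) = 100 - 96 = 4.
sqrt(4) = 2, so x = (-10 ± 2)/2: x = -4 or x = -6.
Collecting all roots found:

x = -6, x = -4, x = 0


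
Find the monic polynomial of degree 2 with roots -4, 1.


A monic polynomial with roots -4, 1 is:
p(x) = (x + 4)(x - 1)
After multiplying by (x + 4): x + 4
After multiplying by (x - 1): x^2 + 3x - 4

x^2 + 3x - 4


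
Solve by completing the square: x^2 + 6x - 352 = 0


Start: x^2 + 6x - 352 = 0
Move constant: x^2 + 6x = 352
Half of 6 is 3, squared is 9
Add 9 to both sides: x^2 + 6x + 9 = 361
(x + 3)^2 = 361
x + 3 = ±19
x = -3 + 19 = 16 or x = -3 - 19 = -22

x = -22, x = 16


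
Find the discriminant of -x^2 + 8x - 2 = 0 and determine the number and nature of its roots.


For ax^2 + bx + c = 0, discriminant D = b^2 - 4ac
Here a = -1, b = 8, c = -2
D = (8)^2 - 4(-1)(-2) = 64 - 8 = 56

D = 56 > 0 but not a perfect square
The equation has 2 distinct real irrational roots.

Discriminant = 56, 2 distinct real irrational roots


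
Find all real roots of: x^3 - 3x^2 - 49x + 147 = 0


Let p(x) = x^3 - 3x^2 - 49x + 147. By the rational root theorem (leading coefficient 1), any rational root is an integer divisor of 147: try ±1, ±2, ... in turn.
Test x = 1: value = 96 ≠ 0.
Test x = -1: value = 192 ≠ 0.
Test x = 3: value = 0 ✓, so (x - 3) is a factor.
Synthetic division by (x - 3): bring down 1; 1(3) - 3 = 0; 0(3) - 49 = -49; (-49)(3) + 147 = 0 → quotient x^2 - 49, remainder 0.
Solve the quadratic x^2 - 49 = 0: discriminant = 0^2 - 4(1)(-49) = 0 + 196 = 196.
sqrt(196) = 14, so x = (0 ± 14)/2: x = 7 or x = -7.

x = -7, x = 3, x = 7


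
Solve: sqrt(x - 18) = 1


Square both sides: x - 18 = 1^2 = 1
x = 1 + 18 = 19
x = 19
Check: sqrt(1*19 - 18) = sqrt(1) = 1 ✓

x = 19


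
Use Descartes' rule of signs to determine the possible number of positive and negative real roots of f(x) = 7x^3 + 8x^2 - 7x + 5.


Descartes' rule of signs:

For positive roots, count sign changes in f(x) = 7x^3 + 8x^2 - 7x + 5:
Signs of coefficients: +, +, -, +
Number of sign changes: 2
Possible positive real roots: 2, 0

For negative roots, examine f(-x) = -7x^3 + 8x^2 + 7x + 5:
Signs of coefficients: -, +, +, +
Number of sign changes: 1
Possible negative real roots: 1

Positive roots: 2 or 0; Negative roots: 1


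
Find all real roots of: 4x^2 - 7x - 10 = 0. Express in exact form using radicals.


Using the quadratic formula: x = (-b ± sqrt(b^2 - 4ac)) / (2a)
Here a = 4, b = -7, c = -10
Discriminant = b^2 - 4ac = (-7)^2 - 4(4)(-10) = 49 + 160 = 209
Since discriminant = 209 > 0, there are two real roots.
x = (7 ± sqrt(209)) / 8
Numerically: x ≈ 2.6821 or x ≈ -0.9321

x = (7 + sqrt(209)) / 8 or x = (7 - sqrt(209)) / 8


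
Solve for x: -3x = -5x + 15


Starting with: -3x = -5x + 15
Move all x terms to left: (-3 + 5)x = 15 - 0
Simplify: 2x = 15
Divide both sides by 2: x = 15/2

x = 15/2


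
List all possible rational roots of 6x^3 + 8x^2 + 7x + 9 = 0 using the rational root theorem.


Rational root theorem: possible roots are ±p/q where:
  p divides the constant term (9): p ∈ {1, 3, 9}
  q divides the leading coefficient (6): q ∈ {1, 2, 3, 6}

All possible rational roots: -9, -9/2, -3, -3/2, -1, -1/2, -1/3, -1/6, 1/6, 1/3, 1/2, 1, 3/2, 3, 9/2, 9

-9, -9/2, -3, -3/2, -1, -1/2, -1/3, -1/6, 1/6, 1/3, 1/2, 1, 3/2, 3, 9/2, 9


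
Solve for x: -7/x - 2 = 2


Subtract -2 from both sides: -7/x = 4
Multiply both sides by x: -7 = 4 * x
Divide by 4: x = -7/4

x = -7/4


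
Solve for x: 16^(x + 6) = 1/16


Express both sides with the same base.
1/16 = 16^(-1)
Since the bases match, equate exponents: x + 6 = -1
So x = -1 - (6) = -7

x = -7


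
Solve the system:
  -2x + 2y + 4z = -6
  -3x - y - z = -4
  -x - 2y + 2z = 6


Using Cramer's rule. Expand each determinant along the first row.
D  = (-2)*[(-1)*2 - (-1)*(-2)] - 2*[(-3)*2 - (-1)*(-1)] + 4*[(-3)*(-2) - (-1)*(-1)]
  = (-2)*(-4) - 2*(-7) + 4*(5) = 42
Dx = (-6)*[(-1)*2 - (-1)*(-2)] - 2*[(-4)*2 - (-1)*6] + 4*[(-4)*(-2) - (-1)*6]
  = (-6)*(-4) - 2*(-2) + 4*(14) = 84
Dy = (-2)*[(-4)*2 - (-1)*6] - (-6)*[(-3)*2 - (-1)*(-1)] + 4*[(-3)*6 - (-4)*(-1)]
  = (-2)*(-2) - (-6)*(-7) + 4*(-22) = -126
Dz = (-2)*[(-1)*6 - (-4)*(-2)] - 2*[(-3)*6 - (-4)*(-1)] + (-6)*[(-3)*(-2) - (-1)*(-1)]
  = (-2)*(-14) - 2*(-22) + (-6)*(5) = 42
x = Dx/D = 84/42 = 2, y = Dy/D = -126/42 = -3, z = Dz/D = 42/42 = 1
Check eq1: (-2)(2) + (2)(-3) + (4)(1) = -6 = -6 ✓
Check eq2: (-3)(2) + (-1)(-3) + (-1)(1) = -4 = -4 ✓
Check eq3: (-1)(2) + (-2)(-3) + (2)(1) = 6 = 6 ✓

x = 2, y = -3, z = 1


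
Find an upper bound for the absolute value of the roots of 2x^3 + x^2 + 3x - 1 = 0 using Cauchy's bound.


Cauchy's bound: all roots r satisfy |r| <= 1 + max(|a_i/a_n|) for i = 0,...,n-1
where a_n is the leading coefficient.

Coefficients: [2, 1, 3, -1]
Leading coefficient a_n = 2
Ratios |a_i/a_n|: 1/2, 3/2, 1/2
Maximum ratio: 3/2
Cauchy's bound: |r| <= 1 + 3/2 = 5/2

Upper bound = 5/2


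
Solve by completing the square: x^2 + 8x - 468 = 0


Start: x^2 + 8x - 468 = 0
Move constant: x^2 + 8x = 468
Half of 8 is 4, squared is 16
Add 16 to both sides: x^2 + 8x + 16 = 484
(x + 4)^2 = 484
x + 4 = ±22
x = -4 + 22 = 18 or x = -4 - 22 = -26

x = -26, x = 18


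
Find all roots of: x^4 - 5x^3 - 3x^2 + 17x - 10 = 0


Let p(x) = x^4 - 5x^3 - 3x^2 + 17x - 10. By the rational root theorem (leading coefficient 1), any rational root is an integer divisor of 10: try ±1, ±2, ... in turn.
Test x = 1: value = 0 ✓, so (x - 1) is a factor.
Synthetic division by (x - 1): bring down 1; 1(1) - 5 = -4; (-4)(1) - 3 = -7; (-7)(1) + 17 = 10; 10(1) - 10 = 0 → quotient x^3 - 4x^2 - 7x + 10, remainder 0.
Continue with the quotient x^3 - 4x^2 - 7x + 10 (candidates must divide 10; re-test x = 1 first in case it repeats).
Test x = 1: value = 0 ✓, so (x - 1) is a factor.
Synthetic division by (x - 1): bring down 1; 1(1) - 4 = -3; (-3)(1) - 7 = -10; (-10)(1) + 10 = 0 → quotient x^2 - 3x - 10, remainder 0.
Solve the quadratic x^2 - 3x - 10 = 0: discriminant = (-3)^2 - 4(1)(-10) = 9 + 40 = 49.
sqrt(49) = 7, so x = (3 ± 7)/2: x = 5 or x = -2.
Collecting all roots found:

x = -2, x = 1 (multiplicity 2), x = 5


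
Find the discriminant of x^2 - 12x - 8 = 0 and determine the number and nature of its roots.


For ax^2 + bx + c = 0, discriminant D = b^2 - 4ac
Here a = 1, b = -12, c = -8
D = (-12)^2 - 4(1)(-8) = 144 + 32 = 176

D = 176 > 0 but not a perfect square
The equation has 2 distinct real irrational roots.

Discriminant = 176, 2 distinct real irrational roots


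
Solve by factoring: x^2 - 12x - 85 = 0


We need two numbers that multiply to -85 and add to -12.
Those numbers are 5 and -17 (since 5 * (-17) = -85 and 5 + (-17) = -12).
So x^2 - 12x - 85 = (x + 5)(x - 17) = 0
Setting each factor to zero: x = -5 or x = 17

x = -5, x = 17


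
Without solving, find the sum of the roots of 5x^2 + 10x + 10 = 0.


By Vieta's formulas for ax^2 + bx + c = 0:
  Sum of roots = -b/a
  Product of roots = c/a

Here a = 5, b = 10, c = 10
Sum = -(10)/5 = -2
Product = 10/5 = 2

Sum = -2


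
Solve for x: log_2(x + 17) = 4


Convert to exponential form: x + 17 = 2^4 = 16
x = 16 - 17 = -1
Check: log_2(-1 + 17) = log_2(16) = log_2(16) = 4 ✓

x = -1


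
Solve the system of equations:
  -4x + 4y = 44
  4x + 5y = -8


Using Cramer's rule:
Determinant D = (-4)(5) - (4)(4) = -20 - 16 = -36
Dx = (44)(5) - (-8)(4) = 220 + 32 = 252
Dy = (-4)(-8) - (4)(44) = 32 - 176 = -144
x = Dx/D = 252/-36 = -7
y = Dy/D = -144/-36 = 4

x = -7, y = 4


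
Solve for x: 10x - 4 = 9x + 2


Starting with: 10x - 4 = 9x + 2
Move all x terms to left: (10 - 9)x = 2 + 4
Simplify: x = 6
Divide both sides by 1: x = 6

x = 6


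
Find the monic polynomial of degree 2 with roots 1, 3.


A monic polynomial with roots 1, 3 is:
p(x) = (x - 1)(x - 3)
After multiplying by (x - 1): x - 1
After multiplying by (x - 3): x^2 - 4x + 3

x^2 - 4x + 3


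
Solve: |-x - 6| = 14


An absolute value equation |expr| = 14 gives two cases:
Case 1: -x - 6 = 14
  -x = 20, so x = -20
Case 2: -x - 6 = -14
  -x = -8, so x = 8

x = -20, x = 8


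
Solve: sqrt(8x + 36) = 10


Square both sides: 8x + 36 = 10^2 = 100
8x = 100 - 36 = 64
x = 8
Check: sqrt(8*8 + 36) = sqrt(100) = 10 ✓

x = 8


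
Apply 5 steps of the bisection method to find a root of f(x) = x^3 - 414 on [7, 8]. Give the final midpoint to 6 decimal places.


f(x) = x^3 - 414
f(7) = -71 < 0
f(8) = 98 > 0

Step 1: midpoint = (7.000000 + 8.000000)/2 = 7.500000
  f(7.500000) = 7.875000
  f(mid) > 0, so root is in [7.000000, 7.500000]

Step 2: midpoint = (7.000000 + 7.500000)/2 = 7.250000
  f(7.250000) = -32.921875
  f(mid) < 0, so root is in [7.250000, 7.500000]

Step 3: midpoint = (7.250000 + 7.500000)/2 = 7.375000
  f(7.375000) = -12.869141
  f(mid) < 0, so root is in [7.375000, 7.500000]

Step 4: midpoint = (7.375000 + 7.500000)/2 = 7.437500
  f(7.437500) = -2.584229
  f(mid) < 0, so root is in [7.437500, 7.500000]

Step 5: midpoint = (7.437500 + 7.500000)/2 = 7.468750
  f(7.468750) = 2.623505
  f(mid) > 0, so root is in [7.437500, 7.468750]

midpoint = 7.468750


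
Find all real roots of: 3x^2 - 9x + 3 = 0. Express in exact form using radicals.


Using the quadratic formula: x = (-b ± sqrt(b^2 - 4ac)) / (2a)
Here a = 3, b = -9, c = 3
Discriminant = b^2 - 4ac = (-9)^2 - 4(3)(3) = 81 - 36 = 45
Since discriminant = 45 > 0, there are two real roots.
x = (9 ± 3*sqrt(5)) / 6
Simplifying: x = (3 ± sqrt(5)) / 2
Numerically: x ≈ 2.6180 or x ≈ 0.3820

x = (3 + sqrt(5)) / 2 or x = (3 - sqrt(5)) / 2


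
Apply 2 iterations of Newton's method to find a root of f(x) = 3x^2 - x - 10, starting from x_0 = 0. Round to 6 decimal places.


Newton's method: x_(n+1) = x_n - f(x_n)/f'(x_n)
f(x) = 3x^2 - x - 10
f'(x) = 6x - 1

Iteration 1:
  f(0.000000) = -10.000000
  f'(0.000000) = -1.000000
  x_1 = 0.000000 - (-10.000000)/(-1.000000) = -10.000000

Iteration 2:
  f(-10.000000) = 300.000000
  f'(-10.000000) = -61.000000
  x_2 = -10.000000 - (300.000000)/(-61.000000) = -5.081967

x_2 = -5.081967


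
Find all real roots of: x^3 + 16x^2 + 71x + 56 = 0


Let p(x) = x^3 + 16x^2 + 71x + 56. By the rational root theorem (leading coefficient 1), any rational root is an integer divisor of 56: try ±1, ±2, ... in turn.
Test x = 1: value = 144 ≠ 0.
Test x = -1: value = 0 ✓, so (x + 1) is a factor.
Synthetic division by (x + 1): bring down 1; 1(-1) + 16 = 15; 15(-1) + 71 = 56; 56(-1) + 56 = 0 → quotient x^2 + 15x + 56, remainder 0.
Solve the quadratic x^2 + 15x + 56 = 0: discriminant = 15^2 - 4(1)(56) = 225 - 224 = 1.
sqrt(1) = 1, so x = (-15 ± 1)/2: x = -7 or x = -8.

x = -8, x = -7, x = -1


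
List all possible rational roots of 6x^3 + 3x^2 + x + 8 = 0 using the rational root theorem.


Rational root theorem: possible roots are ±p/q where:
  p divides the constant term (8): p ∈ {1, 2, 4, 8}
  q divides the leading coefficient (6): q ∈ {1, 2, 3, 6}

All possible rational roots: -8, -4, -8/3, -2, -4/3, -1, -2/3, -1/2, -1/3, -1/6, 1/6, 1/3, 1/2, 2/3, 1, 4/3, 2, 8/3, 4, 8

-8, -4, -8/3, -2, -4/3, -1, -2/3, -1/2, -1/3, -1/6, 1/6, 1/3, 1/2, 2/3, 1, 4/3, 2, 8/3, 4, 8


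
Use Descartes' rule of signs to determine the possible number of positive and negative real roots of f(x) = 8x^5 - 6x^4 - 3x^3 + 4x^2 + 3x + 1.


Descartes' rule of signs:

For positive roots, count sign changes in f(x) = 8x^5 - 6x^4 - 3x^3 + 4x^2 + 3x + 1:
Signs of coefficients: +, -, -, +, +, +
Number of sign changes: 2
Possible positive real roots: 2, 0

For negative roots, examine f(-x) = -8x^5 - 6x^4 + 3x^3 + 4x^2 - 3x + 1:
Signs of coefficients: -, -, +, +, -, +
Number of sign changes: 3
Possible negative real roots: 3, 1

Positive roots: 2 or 0; Negative roots: 3 or 1


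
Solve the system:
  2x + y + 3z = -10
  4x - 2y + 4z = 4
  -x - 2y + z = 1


Using Cramer's rule. Expand each determinant along the first row.
D  = 2*[(-2)*1 - 4*(-2)] - 1*[4*1 - 4*(-1)] + 3*[4*(-2) - (-2)*(-1)]
  = 2*(6) - 1*(8) + 3*(-10) = -26
Dx = (-10)*[(-2)*1 - 4*(-2)] - 1*[4*1 - 4*1] + 3*[4*(-2) - (-2)*1]
  = (-10)*(6) - 1*(0) + 3*(-6) = -78
Dy = 2*[4*1 - 4*1] - (-10)*[4*1 - 4*(-1)] + 3*[4*1 - 4*(-1)]
  = 2*(0) - (-10)*(8) + 3*(8) = 104
Dz = 2*[(-2)*1 - 4*(-2)] - 1*[4*1 - 4*(-1)] + (-10)*[4*(-2) - (-2)*(-1)]
  = 2*(6) - 1*(8) + (-10)*(-10) = 104
x = Dx/D = -78/-26 = 3, y = Dy/D = 104/-26 = -4, z = Dz/D = 104/-26 = -4
Check eq1: (2)(3) + (1)(-4) + (3)(-4) = -10 = -10 ✓
Check eq2: (4)(3) + (-2)(-4) + (4)(-4) = 4 = 4 ✓
Check eq3: (-1)(3) + (-2)(-4) + (1)(-4) = 1 = 1 ✓

x = 3, y = -4, z = -4


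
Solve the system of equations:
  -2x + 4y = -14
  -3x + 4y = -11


Using Cramer's rule:
Determinant D = (-2)(4) - (-3)(4) = -8 + 12 = 4
Dx = (-14)(4) - (-11)(4) = -56 + 44 = -12
Dy = (-2)(-11) - (-3)(-14) = 22 - 42 = -20
x = Dx/D = -12/4 = -3
y = Dy/D = -20/4 = -5

x = -3, y = -5


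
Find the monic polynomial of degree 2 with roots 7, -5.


A monic polynomial with roots 7, -5 is:
p(x) = (x - 7)(x + 5)
After multiplying by (x - 7): x - 7
After multiplying by (x + 5): x^2 - 2x - 35

x^2 - 2x - 35


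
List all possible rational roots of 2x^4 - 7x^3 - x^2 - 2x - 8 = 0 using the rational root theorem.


Rational root theorem: possible roots are ±p/q where:
  p divides the constant term (-8): p ∈ {1, 2, 4, 8}
  q divides the leading coefficient (2): q ∈ {1, 2}

All possible rational roots: -8, -4, -2, -1, -1/2, 1/2, 1, 2, 4, 8

-8, -4, -2, -1, -1/2, 1/2, 1, 2, 4, 8


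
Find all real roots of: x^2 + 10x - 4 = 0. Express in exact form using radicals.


Using the quadratic formula: x = (-b ± sqrt(b^2 - 4ac)) / (2a)
Here a = 1, b = 10, c = -4
Discriminant = b^2 - 4ac = 10^2 - 4(1)(-4) = 100 + 16 = 116
Since discriminant = 116 > 0, there are two real roots.
x = (-10 ± 2*sqrt(29)) / 2
Simplifying: x = -5 ± sqrt(29)
Numerically: x ≈ 0.3852 or x ≈ -10.3852

x = -5 + sqrt(29) or x = -5 - sqrt(29)


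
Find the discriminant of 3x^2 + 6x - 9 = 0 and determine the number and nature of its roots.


For ax^2 + bx + c = 0, discriminant D = b^2 - 4ac
Here a = 3, b = 6, c = -9
D = (6)^2 - 4(3)(-9) = 36 + 108 = 144

D = 144 > 0 and is a perfect square (sqrt = 12)
The equation has 2 distinct real rational roots.

Discriminant = 144, 2 distinct real rational roots


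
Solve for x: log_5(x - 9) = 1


Convert to exponential form: x - 9 = 5^1 = 5
x = 5 + 9 = 14
Check: log_5(14 - 9) = log_5(5) = log_5(5) = 1 ✓

x = 14


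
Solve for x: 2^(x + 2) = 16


Express both sides with the same base.
16 = 2^4
Since the bases match, equate exponents: x + 2 = 4
So x = 4 - (2) = 2

x = 2


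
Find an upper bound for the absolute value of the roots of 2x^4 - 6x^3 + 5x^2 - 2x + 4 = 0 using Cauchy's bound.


Cauchy's bound: all roots r satisfy |r| <= 1 + max(|a_i/a_n|) for i = 0,...,n-1
where a_n is the leading coefficient.

Coefficients: [2, -6, 5, -2, 4]
Leading coefficient a_n = 2
Ratios |a_i/a_n|: 3, 5/2, 1, 2
Maximum ratio: 3
Cauchy's bound: |r| <= 1 + 3 = 4

Upper bound = 4


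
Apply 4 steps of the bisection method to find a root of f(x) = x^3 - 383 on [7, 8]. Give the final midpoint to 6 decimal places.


f(x) = x^3 - 383
f(7) = -40 < 0
f(8) = 129 > 0

Step 1: midpoint = (7.000000 + 8.000000)/2 = 7.500000
  f(7.500000) = 38.875000
  f(mid) > 0, so root is in [7.000000, 7.500000]

Step 2: midpoint = (7.000000 + 7.500000)/2 = 7.250000
  f(7.250000) = -1.921875
  f(mid) < 0, so root is in [7.250000, 7.500000]

Step 3: midpoint = (7.250000 + 7.500000)/2 = 7.375000
  f(7.375000) = 18.130859
  f(mid) > 0, so root is in [7.250000, 7.375000]

Step 4: midpoint = (7.250000 + 7.375000)/2 = 7.312500
  f(7.312500) = 8.018799
  f(mid) > 0, so root is in [7.250000, 7.312500]

midpoint = 7.312500


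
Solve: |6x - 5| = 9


An absolute value equation |expr| = 9 gives two cases:
Case 1: 6x - 5 = 9
  6x = 14, so x = 7/3
Case 2: 6x - 5 = -9
  6x = -4, so x = -2/3

x = -2/3, x = 7/3


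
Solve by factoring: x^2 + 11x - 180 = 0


We need two numbers that multiply to -180 and add to 11.
Those numbers are -9 and 20 (since (-9) * 20 = -180 and (-9) + 20 = 11).
So x^2 + 11x - 180 = (x - 9)(x + 20) = 0
Setting each factor to zero: x = 9 or x = -20

x = -20, x = 9


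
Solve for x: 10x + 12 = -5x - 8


Starting with: 10x + 12 = -5x - 8
Move all x terms to left: (10 + 5)x = -8 - 12
Simplify: 15x = -20
Divide both sides by 15: x = -4/3

x = -4/3


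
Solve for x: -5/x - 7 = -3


Subtract -7 from both sides: -5/x = 4
Multiply both sides by x: -5 = 4 * x
Divide by 4: x = -5/4

x = -5/4


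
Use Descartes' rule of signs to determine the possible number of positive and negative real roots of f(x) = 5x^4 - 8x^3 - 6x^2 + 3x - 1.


Descartes' rule of signs:

For positive roots, count sign changes in f(x) = 5x^4 - 8x^3 - 6x^2 + 3x - 1:
Signs of coefficients: +, -, -, +, -
Number of sign changes: 3
Possible positive real roots: 3, 1

For negative roots, examine f(-x) = 5x^4 + 8x^3 - 6x^2 - 3x - 1:
Signs of coefficients: +, +, -, -, -
Number of sign changes: 1
Possible negative real roots: 1

Positive roots: 3 or 1; Negative roots: 1


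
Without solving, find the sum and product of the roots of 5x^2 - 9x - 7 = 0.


By Vieta's formulas for ax^2 + bx + c = 0:
  Sum of roots = -b/a
  Product of roots = c/a

Here a = 5, b = -9, c = -7
Sum = -(-9)/5 = 9/5
Product = -7/5 = -7/5

Sum = 9/5, Product = -7/5


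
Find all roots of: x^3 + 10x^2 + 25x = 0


The constant term is 0, so x = 0 is a root. Factor out x:
  x^2 + 10x + 25 = 0
Solve the quadratic x^2 + 10x + 25 = 0: discriminant = 10^2 - 4(1)(25) = 100 - 100 = 0.
Discriminant = 0, so a double root: x = -10/2 = -5.
Collecting all roots found:

x = -5 (multiplicity 2), x = 0


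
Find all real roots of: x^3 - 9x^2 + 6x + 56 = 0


Let p(x) = x^3 - 9x^2 + 6x + 56. By the rational root theorem (leading coefficient 1), any rational root is an integer divisor of 56: try ±1, ±2, ... in turn.
Test x = 1: value = 54 ≠ 0.
Test x = -1: value = 40 ≠ 0.
Test x = 2: value = 40 ≠ 0.
Test x = -2: value = 0 ✓, so (x + 2) is a factor.
Synthetic division by (x + 2): bring down 1; 1(-2) - 9 = -11; (-11)(-2) + 6 = 28; 28(-2) + 56 = 0 → quotient x^2 - 11x + 28, remainder 0.
Solve the quadratic x^2 - 11x + 28 = 0: discriminant = (-11)^2 - 4(1)(28) = 121 - 112 = 9.
sqrt(9) = 3, so x = (11 ± 3)/2: x = 7 or x = 4.

x = -2, x = 4, x = 7


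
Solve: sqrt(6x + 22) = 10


Square both sides: 6x + 22 = 10^2 = 100
6x = 100 - 22 = 78
x = 13
Check: sqrt(6*13 + 22) = sqrt(100) = 10 ✓

x = 13


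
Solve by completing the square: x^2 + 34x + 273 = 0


Start: x^2 + 34x + 273 = 0
Move constant: x^2 + 34x = -273
Half of 34 is 17, squared is 289
Add 289 to both sides: x^2 + 34x + 289 = 16
(x + 17)^2 = 16
x + 17 = ±4
x = -17 + 4 = -13 or x = -17 - 4 = -21

x = -21, x = -13


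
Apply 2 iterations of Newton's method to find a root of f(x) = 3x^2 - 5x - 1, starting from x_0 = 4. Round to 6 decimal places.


Newton's method: x_(n+1) = x_n - f(x_n)/f'(x_n)
f(x) = 3x^2 - 5x - 1
f'(x) = 6x - 5

Iteration 1:
  f(4.000000) = 27.000000
  f'(4.000000) = 19.000000
  x_1 = 4.000000 - (27.000000)/(19.000000) = 2.578947

Iteration 2:
  f(2.578947) = 6.058172
  f'(2.578947) = 10.473684
  x_2 = 2.578947 - (6.058172)/(10.473684) = 2.000529

x_2 = 2.000529


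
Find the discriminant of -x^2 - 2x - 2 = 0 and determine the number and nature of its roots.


For ax^2 + bx + c = 0, discriminant D = b^2 - 4ac
Here a = -1, b = -2, c = -2
D = (-2)^2 - 4(-1)(-2) = 4 - 8 = -4

D = -4 < 0
The equation has no real roots (2 complex conjugate roots).

Discriminant = -4, no real roots (2 complex conjugate roots)


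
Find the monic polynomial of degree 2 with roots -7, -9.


A monic polynomial with roots -7, -9 is:
p(x) = (x + 7)(x + 9)
After multiplying by (x + 7): x + 7
After multiplying by (x + 9): x^2 + 16x + 63

x^2 + 16x + 63


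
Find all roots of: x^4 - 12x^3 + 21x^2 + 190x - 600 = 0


Let p(x) = x^4 - 12x^3 + 21x^2 + 190x - 600. By the rational root theorem (leading coefficient 1), any rational root is an integer divisor of 600: try ±1, ±2, ... in turn.
Test x = 1: value = -400 ≠ 0.
Test x = -1: value = -756 ≠ 0.
Test x = 2: value = -216 ≠ 0.
Test x = -2: value = -784 ≠ 0.
Test x = 3: value = -84 ≠ 0.
Test x = -3: value = -576 ≠ 0.
Test x = 4: value = -16 ≠ 0.
Test x = -4: value = 0 ✓, so (x + 4) is a factor.
Synthetic division by (x + 4): bring down 1; 1(-4) - 12 = -16; (-16)(-4) + 21 = 85; 85(-4) + 190 = -150; (-150)(-4) - 600 = 0 → quotient x^3 - 16x^2 + 85x - 150, remainder 0.
Continue with the quotient x^3 - 16x^2 + 85x - 150 (candidates must divide 150).
Test x = 5: value = 0 ✓, so (x - 5) is a factor.
Synthetic division by (x - 5): bring down 1; 1(5) - 16 = -11; (-11)(5) + 85 = 30; 30(5) - 150 = 0 → quotient x^2 - 11x + 30, remainder 0.
Solve the quadratic x^2 - 11x + 30 = 0: discriminant = (-11)^2 - 4(1)(30) = 121 - 120 = 1.
sqrt(1) = 1, so x = (11 ± 1)/2: x = 6 or x = 5.
Collecting all roots found:

x = -4, x = 5 (multiplicity 2), x = 6
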